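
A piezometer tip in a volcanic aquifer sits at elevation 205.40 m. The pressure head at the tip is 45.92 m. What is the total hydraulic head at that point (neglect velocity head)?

h = z + ψ = 205.40 + 45.92 = 251.32 m.

h ≈ 251.32 m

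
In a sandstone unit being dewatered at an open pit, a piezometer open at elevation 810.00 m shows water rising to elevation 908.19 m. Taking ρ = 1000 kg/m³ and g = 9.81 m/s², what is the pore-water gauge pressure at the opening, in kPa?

Pressure head ψ = h − z = 908.19 − 810.00 = 98.19 m.
P = ρgψ = 1000 × 9.81 × 98.19 = 963244 Pa ≈ 963 kPa.

P ≈ 963 kPa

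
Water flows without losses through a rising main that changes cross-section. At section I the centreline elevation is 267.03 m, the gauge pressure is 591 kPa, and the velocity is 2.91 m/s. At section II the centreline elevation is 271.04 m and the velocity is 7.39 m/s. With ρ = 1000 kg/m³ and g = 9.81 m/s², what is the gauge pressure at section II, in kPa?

Pressure head at I: ψ₁ = P₁/(ρg) = 591×1000 / (1000 × 9.81) = 60.24 m.
Velocity heads: v₁²/2g = 2.91²/19.62 = 0.432 m; v₂²/2g = 7.39²/19.62 = 2.783 m.
Total head H = z₁ + ψ₁ + v₁²/2g = 267.03 + 60.24 + 0.432 = 327.70 m.
ψ₂ = H − z₂ − v₂²/2g = 327.70 − 271.04 − 2.783 = 53.88 m.
P₂ = ρgψ₂ = 1000 × 9.81 × 53.88 ≈ 529 kPa.

P₂ ≈ 529 kPa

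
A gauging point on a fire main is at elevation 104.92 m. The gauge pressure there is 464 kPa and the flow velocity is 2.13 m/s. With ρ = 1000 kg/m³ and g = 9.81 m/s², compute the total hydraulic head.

h ≈ 152.45 m

Pressure head ψ = P/(ρg) = 464×1000 / (1000 × 9.81) = 47.30 m.
Velocity head = v²/(2g) = 2.13² / (2 × 9.81) = 0.231 m.
h = z + ψ + v²/(2g) = 104.92 + 47.30 + 0.231 = 152.45 m.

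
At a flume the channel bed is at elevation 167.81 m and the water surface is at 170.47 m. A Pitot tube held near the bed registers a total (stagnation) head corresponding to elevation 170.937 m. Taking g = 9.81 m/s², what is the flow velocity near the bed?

Near the bed, under hydrostatic conditions, the piezometric head (z + ψ) equals the free-surface elevation, 170.47 m.
Velocity head = total − piezometric = 170.937 − 170.47 = 0.467 m.
v = √(2g·h_v) = √(2 × 9.81 × 0.467) = 3.03 m/s.

v ≈ 3.03 m/s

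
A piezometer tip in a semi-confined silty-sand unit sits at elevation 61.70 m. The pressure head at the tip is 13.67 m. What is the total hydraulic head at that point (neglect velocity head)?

h ≈ 75.37 m

h = z + ψ = 61.70 + 13.67 = 75.37 m.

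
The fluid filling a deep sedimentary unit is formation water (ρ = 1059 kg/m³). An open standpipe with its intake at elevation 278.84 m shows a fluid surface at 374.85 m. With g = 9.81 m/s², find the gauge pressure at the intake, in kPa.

Pressure head ψ = h − z = 374.85 − 278.84 = 96.01 m.
P = ρgψ = 1059 × 9.81 × 96.01 = 997428 Pa ≈ 997 kPa.

P ≈ 997 kPa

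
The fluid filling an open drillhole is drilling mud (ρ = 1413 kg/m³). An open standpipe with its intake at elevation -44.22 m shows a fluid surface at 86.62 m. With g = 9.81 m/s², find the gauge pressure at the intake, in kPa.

Pressure head ψ = h − z = 86.62 − (-44.22) = 130.84 m.
P = ρgψ = 1413 × 9.81 × 130.84 = 1813643 Pa ≈ 1810 kPa.

P ≈ 1810 kPa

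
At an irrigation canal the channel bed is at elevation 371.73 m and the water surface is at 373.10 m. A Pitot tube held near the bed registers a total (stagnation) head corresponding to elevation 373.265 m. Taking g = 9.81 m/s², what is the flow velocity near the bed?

v ≈ 1.80 m/s

Near the bed, under hydrostatic conditions, the piezometric head (z + ψ) equals the free-surface elevation, 373.10 m.
Velocity head = total − piezometric = 373.265 − 373.10 = 0.165 m.
v = √(2g·h_v) = √(2 × 9.81 × 0.165) = 1.80 m/s.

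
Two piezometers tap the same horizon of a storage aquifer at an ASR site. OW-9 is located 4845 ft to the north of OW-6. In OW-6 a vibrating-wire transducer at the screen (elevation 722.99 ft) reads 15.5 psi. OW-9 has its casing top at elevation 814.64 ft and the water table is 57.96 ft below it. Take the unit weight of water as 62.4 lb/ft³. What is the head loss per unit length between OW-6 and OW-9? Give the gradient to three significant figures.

i ≈ 0.000429 ft/ft

Pressure head at OW-6: ψ = 144·P/γ = 144 × 15.5 / 62.4 = 35.77 ft.
Total head at OW-6: h = z + ψ = 722.99 + 35.77 = 758.76 ft.
Total head at OW-9: h = 814.64 − 57.96 = 756.68 ft.
Head difference: h(OW-6) − h(OW-9) = 758.76 − 756.68 = 2.08 ft.
Hydraulic gradient: i = |Δh| / L = 2.08 / 4845 = 0.000429.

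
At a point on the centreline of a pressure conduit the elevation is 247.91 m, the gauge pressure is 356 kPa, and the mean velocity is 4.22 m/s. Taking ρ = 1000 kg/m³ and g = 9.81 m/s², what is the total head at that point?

h ≈ 285.11 m

Pressure head ψ = P/(ρg) = 356×1000 / (1000 × 9.81) = 36.29 m.
Velocity head = v²/(2g) = 4.22² / (2 × 9.81) = 0.908 m.
h = z + ψ + v²/(2g) = 247.91 + 36.29 + 0.908 = 285.11 m.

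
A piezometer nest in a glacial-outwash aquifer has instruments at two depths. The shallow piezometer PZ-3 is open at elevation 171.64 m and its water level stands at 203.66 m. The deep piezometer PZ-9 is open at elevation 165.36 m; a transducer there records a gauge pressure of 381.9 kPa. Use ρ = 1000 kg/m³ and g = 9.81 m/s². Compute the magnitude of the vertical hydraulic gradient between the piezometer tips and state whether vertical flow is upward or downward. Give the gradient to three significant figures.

|i_v| ≈ 0.100; vertical flow is upward

Total head at PZ-3: h = 203.66 m (water level in the standpipe).
Pressure head at PZ-9: ψ = P/(ρg) = 381.9×1000 / (1000 × 9.81) = 38.93 m.
Total head at PZ-9: h = z + ψ = 165.36 + 38.93 = 204.29 m.
Δh = h(PZ-3) − h(PZ-9) = 203.66 − 204.29 = -0.63 m.
Vertical separation Δz = 171.64 − 165.36 = 6.28 m.
|i_v| = |Δh| / Δz = 0.63 / 6.28 = 0.100.
Head is higher in the deep piezometer, so vertical flow is upward (discharge condition).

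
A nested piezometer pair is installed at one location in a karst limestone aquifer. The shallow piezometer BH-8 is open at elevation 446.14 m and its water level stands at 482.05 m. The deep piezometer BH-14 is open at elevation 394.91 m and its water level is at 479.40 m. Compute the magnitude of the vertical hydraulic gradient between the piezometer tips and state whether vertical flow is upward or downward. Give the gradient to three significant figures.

|i_v| ≈ 0.0517; vertical flow is downward

Total head at BH-8: h = 482.05 m (water level in the standpipe).
Total head at BH-14: h = 479.40 m.
Δh = h(BH-8) − h(BH-14) = 482.05 − 479.40 = 2.65 m.
Vertical separation Δz = 446.14 − 394.91 = 51.23 m.
|i_v| = |Δh| / Δz = 2.65 / 51.23 = 0.0517.
Head is higher in the shallow piezometer, so vertical flow is downward (recharge condition).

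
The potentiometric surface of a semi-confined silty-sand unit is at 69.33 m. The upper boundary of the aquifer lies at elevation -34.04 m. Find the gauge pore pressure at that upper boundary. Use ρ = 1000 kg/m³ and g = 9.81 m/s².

Pressure head at the aquifer top: ψ = h − z = 69.33 − (-34.04) = 103.37 m.
P = ρgψ = 1000 × 9.81 × 103.37 = 1014060 Pa ≈ 1010 kPa.

P ≈ 1010 kPa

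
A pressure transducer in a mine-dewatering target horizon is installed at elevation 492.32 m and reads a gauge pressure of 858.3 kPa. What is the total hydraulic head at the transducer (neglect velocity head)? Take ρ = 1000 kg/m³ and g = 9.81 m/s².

ψ = P/(ρg) = 858.3×1000 / (1000 × 9.81) = 87.49 m.
h = z + ψ = 492.32 + 87.49 = 579.81 m.

h ≈ 579.81 m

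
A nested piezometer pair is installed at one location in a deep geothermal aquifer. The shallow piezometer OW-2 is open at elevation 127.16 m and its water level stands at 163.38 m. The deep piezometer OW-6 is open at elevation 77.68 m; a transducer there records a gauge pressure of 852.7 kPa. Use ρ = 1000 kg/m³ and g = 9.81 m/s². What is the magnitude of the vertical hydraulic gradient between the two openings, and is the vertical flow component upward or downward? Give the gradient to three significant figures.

Total head at OW-2: h = 163.38 m (water level in the standpipe).
Pressure head at OW-6: ψ = P/(ρg) = 852.7×1000 / (1000 × 9.81) = 86.92 m.
Total head at OW-6: h = z + ψ = 77.68 + 86.92 = 164.60 m.
Δh = h(OW-2) − h(OW-6) = 163.38 − 164.60 = -1.22 m.
Vertical separation Δz = 127.16 − 77.68 = 49.48 m.
|i_v| = |Δh| / Δz = 1.22 / 49.48 = 0.0247.
Head is higher in the deep piezometer, so vertical flow is upward (discharge condition).

|i_v| ≈ 0.0247; vertical flow is upward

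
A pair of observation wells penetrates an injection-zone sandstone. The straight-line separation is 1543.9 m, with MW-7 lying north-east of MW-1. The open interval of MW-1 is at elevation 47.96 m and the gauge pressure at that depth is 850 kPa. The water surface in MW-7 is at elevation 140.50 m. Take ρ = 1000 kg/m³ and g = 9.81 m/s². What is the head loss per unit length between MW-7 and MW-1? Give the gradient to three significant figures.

i ≈ 0.00382 m/m

Pressure head at MW-1: ψ = P/(ρg) = 850×1000 / (1000 × 9.81) = 86.65 m.
Total head at MW-1: h = z + ψ = 47.96 + 86.65 = 134.61 m.
Total head at MW-7: h = 140.50 m (water level in the piezometer is the total head).
Head difference: h(MW-1) − h(MW-7) = 134.61 − 140.50 = -5.89 m.
Hydraulic gradient: i = |Δh| / L = 5.89 / 1543.9 = 0.00382.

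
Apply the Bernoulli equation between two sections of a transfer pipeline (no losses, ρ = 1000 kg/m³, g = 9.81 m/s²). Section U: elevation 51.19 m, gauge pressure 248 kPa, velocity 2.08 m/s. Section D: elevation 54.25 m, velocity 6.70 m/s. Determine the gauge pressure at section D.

P₂ ≈ 198 kPa

Pressure head at U: ψ₁ = P₁/(ρg) = 248×1000 / (1000 × 9.81) = 25.28 m.
Velocity heads: v₁²/2g = 2.08²/19.62 = 0.221 m; v₂²/2g = 6.70²/19.62 = 2.288 m.
Total head H = z₁ + ψ₁ + v₁²/2g = 51.19 + 25.28 + 0.221 = 76.69 m.
ψ₂ = H − z₂ − v₂²/2g = 76.69 − 54.25 − 2.288 = 20.15 m.
P₂ = ρgψ₂ = 1000 × 9.81 × 20.15 ≈ 198 kPa.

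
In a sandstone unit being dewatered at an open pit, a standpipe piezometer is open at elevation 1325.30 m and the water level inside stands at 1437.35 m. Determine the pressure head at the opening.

Total head h = 1437.35 m (the water-surface elevation in the piezometer).
Pressure head ψ = h − z = 1437.35 − 1325.30 = 112.05 m.

ψ ≈ 112.05 m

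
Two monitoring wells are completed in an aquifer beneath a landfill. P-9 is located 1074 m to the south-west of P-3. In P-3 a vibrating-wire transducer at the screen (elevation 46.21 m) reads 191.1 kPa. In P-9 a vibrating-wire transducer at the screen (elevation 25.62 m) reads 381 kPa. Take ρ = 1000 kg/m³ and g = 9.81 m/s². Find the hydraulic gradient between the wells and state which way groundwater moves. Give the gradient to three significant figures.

i ≈ 0.00115; groundwater flows toward the south-west

Pressure head at P-3: ψ = P/(ρg) = 191.1×1000 / (1000 × 9.81) = 19.48 m.
Total head at P-3: h = z + ψ = 46.21 + 19.48 = 65.69 m.
Pressure head at P-9: ψ = P/(ρg) = 381×1000 / (1000 × 9.81) = 38.84 m.
Total head at P-9: h = z + ψ = 25.62 + 38.84 = 64.46 m.
Head difference: h(P-3) − h(P-9) = 65.69 − 64.46 = 1.23 m.
Hydraulic gradient: i = |Δh| / L = 1.23 / 1074 = 0.00115.
Flow is from higher to lower head: from P-3 toward P-9, i.e. toward the south-west.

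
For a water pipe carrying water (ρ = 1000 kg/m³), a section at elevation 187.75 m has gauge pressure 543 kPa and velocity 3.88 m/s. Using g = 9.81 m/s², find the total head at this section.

Pressure head ψ = P/(ρg) = 543×1000 / (1000 × 9.81) = 55.35 m.
Velocity head = v²/(2g) = 3.88² / (2 × 9.81) = 0.767 m.
h = z + ψ + v²/(2g) = 187.75 + 55.35 + 0.767 = 243.87 m.

h ≈ 243.87 m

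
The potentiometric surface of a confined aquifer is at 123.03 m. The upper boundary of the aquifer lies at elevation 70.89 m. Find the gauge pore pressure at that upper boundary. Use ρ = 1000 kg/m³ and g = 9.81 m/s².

Pressure head at the aquifer top: ψ = h − z = 123.03 − 70.89 = 52.14 m.
P = ρgψ = 1000 × 9.81 × 52.14 = 511493 Pa ≈ 511 kPa.

P ≈ 511 kPa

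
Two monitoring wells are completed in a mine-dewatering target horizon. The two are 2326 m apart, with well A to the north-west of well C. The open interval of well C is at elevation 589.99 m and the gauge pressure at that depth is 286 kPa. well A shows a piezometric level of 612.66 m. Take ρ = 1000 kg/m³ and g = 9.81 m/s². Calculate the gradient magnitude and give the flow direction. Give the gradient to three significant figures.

Pressure head at well C: ψ = P/(ρg) = 286×1000 / (1000 × 9.81) = 29.15 m.
Total head at well C: h = z + ψ = 589.99 + 29.15 = 619.14 m.
Total head at well A: h = 612.66 m (water level in the piezometer is the total head).
Head difference: h(well C) − h(well A) = 619.14 − 612.66 = 6.48 m.
Hydraulic gradient: i = |Δh| / L = 6.48 / 2326 = 0.00279.
Flow is from higher to lower head: from well C toward well A, i.e. toward the north-west.

i ≈ 0.00279; groundwater flows toward the north-west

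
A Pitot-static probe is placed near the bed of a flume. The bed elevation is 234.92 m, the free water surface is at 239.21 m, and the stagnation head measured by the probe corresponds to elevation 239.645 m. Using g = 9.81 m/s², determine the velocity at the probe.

v ≈ 2.92 m/s

Near the bed, under hydrostatic conditions, the piezometric head (z + ψ) equals the free-surface elevation, 239.21 m.
Velocity head = total − piezometric = 239.645 − 239.21 = 0.435 m.
v = √(2g·h_v) = √(2 × 9.81 × 0.435) = 2.92 m/s.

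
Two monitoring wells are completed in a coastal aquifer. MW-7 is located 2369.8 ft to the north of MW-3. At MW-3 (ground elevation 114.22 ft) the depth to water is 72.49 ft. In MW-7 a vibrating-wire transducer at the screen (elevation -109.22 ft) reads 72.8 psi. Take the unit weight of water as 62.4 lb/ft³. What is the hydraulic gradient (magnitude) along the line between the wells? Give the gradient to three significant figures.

Total head at MW-3: h = 114.22 − 72.49 = 41.73 ft.
Pressure head at MW-7: ψ = 144·P/γ = 144 × 72.8 / 62.4 = 168.00 ft.
Total head at MW-7: h = z + ψ = -109.22 + 168.00 = 58.78 ft.
Head difference: h(MW-3) − h(MW-7) = 41.73 − 58.78 = -17.05 ft.
Hydraulic gradient: i = |Δh| / L = 17.05 / 2369.8 = 0.00719.

i ≈ 0.00719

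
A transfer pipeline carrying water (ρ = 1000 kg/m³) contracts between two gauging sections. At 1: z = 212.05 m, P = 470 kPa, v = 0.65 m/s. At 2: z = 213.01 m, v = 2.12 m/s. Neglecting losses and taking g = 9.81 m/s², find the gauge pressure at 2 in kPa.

Pressure head at 1: ψ₁ = P₁/(ρg) = 470×1000 / (1000 × 9.81) = 47.91 m.
Velocity heads: v₁²/2g = 0.65²/19.62 = 0.022 m; v₂²/2g = 2.12²/19.62 = 0.229 m.
Total head H = z₁ + ψ₁ + v₁²/2g = 212.05 + 47.91 + 0.022 = 259.98 m.
ψ₂ = H − z₂ − v₂²/2g = 259.98 − 213.01 − 0.229 = 46.74 m.
P₂ = ρgψ₂ = 1000 × 9.81 × 46.74 ≈ 459 kPa.

P₂ ≈ 459 kPa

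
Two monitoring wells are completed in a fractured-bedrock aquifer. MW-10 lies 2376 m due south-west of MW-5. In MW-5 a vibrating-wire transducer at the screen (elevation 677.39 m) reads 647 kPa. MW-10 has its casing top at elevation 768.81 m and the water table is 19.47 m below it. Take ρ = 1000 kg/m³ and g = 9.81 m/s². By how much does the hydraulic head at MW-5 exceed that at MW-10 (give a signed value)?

Pressure head at MW-5: ψ = P/(ρg) = 647×1000 / (1000 × 9.81) = 65.95 m.
Total head at MW-5: h = z + ψ = 677.39 + 65.95 = 743.34 m.
Total head at MW-10: h = 768.81 − 19.47 = 749.34 m.
Head difference: h(MW-5) − h(MW-10) = 743.34 − 749.34 = -6.00 m.

Δh ≈ -6.00 m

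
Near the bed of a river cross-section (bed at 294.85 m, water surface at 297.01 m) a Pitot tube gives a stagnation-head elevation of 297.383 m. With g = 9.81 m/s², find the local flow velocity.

Near the bed, under hydrostatic conditions, the piezometric head (z + ψ) equals the free-surface elevation, 297.01 m.
Velocity head = total − piezometric = 297.383 − 297.01 = 0.373 m.
v = √(2g·h_v) = √(2 × 9.81 × 0.373) = 2.71 m/s.

v ≈ 2.71 m/s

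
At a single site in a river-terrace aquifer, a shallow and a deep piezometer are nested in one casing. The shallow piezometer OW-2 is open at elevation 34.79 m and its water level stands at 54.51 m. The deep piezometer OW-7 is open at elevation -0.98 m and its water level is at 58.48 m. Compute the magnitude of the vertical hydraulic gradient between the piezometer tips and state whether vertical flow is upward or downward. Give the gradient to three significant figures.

|i_v| ≈ 0.111; vertical flow is upward

Total head at OW-2: h = 54.51 m (water level in the standpipe).
Total head at OW-7: h = 58.48 m.
Δh = h(OW-2) − h(OW-7) = 54.51 − 58.48 = -3.97 m.
Vertical separation Δz = 34.79 − (-0.98) = 35.77 m.
|i_v| = |Δh| / Δz = 3.97 / 35.77 = 0.111.
Head is higher in the deep piezometer, so vertical flow is upward (discharge condition).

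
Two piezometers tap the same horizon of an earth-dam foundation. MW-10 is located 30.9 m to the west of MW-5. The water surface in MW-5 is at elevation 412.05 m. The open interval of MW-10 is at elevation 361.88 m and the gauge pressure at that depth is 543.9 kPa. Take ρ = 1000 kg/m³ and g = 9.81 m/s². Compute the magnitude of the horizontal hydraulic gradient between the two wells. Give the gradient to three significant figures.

i ≈ 0.171

Total head at MW-5: h = 412.05 m (water level in the piezometer is the total head).
Pressure head at MW-10: ψ = P/(ρg) = 543.9×1000 / (1000 × 9.81) = 55.44 m.
Total head at MW-10: h = z + ψ = 361.88 + 55.44 = 417.32 m.
Head difference: h(MW-5) − h(MW-10) = 412.05 − 417.32 = -5.27 m.
Hydraulic gradient: i = |Δh| / L = 5.27 / 30.9 = 0.171.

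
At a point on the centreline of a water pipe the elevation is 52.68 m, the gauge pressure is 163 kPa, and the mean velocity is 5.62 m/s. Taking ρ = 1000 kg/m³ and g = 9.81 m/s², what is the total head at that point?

Pressure head ψ = P/(ρg) = 163×1000 / (1000 × 9.81) = 16.62 m.
Velocity head = v²/(2g) = 5.62² / (2 × 9.81) = 1.610 m.
h = z + ψ + v²/(2g) = 52.68 + 16.62 + 1.610 = 70.91 m.

h ≈ 70.91 m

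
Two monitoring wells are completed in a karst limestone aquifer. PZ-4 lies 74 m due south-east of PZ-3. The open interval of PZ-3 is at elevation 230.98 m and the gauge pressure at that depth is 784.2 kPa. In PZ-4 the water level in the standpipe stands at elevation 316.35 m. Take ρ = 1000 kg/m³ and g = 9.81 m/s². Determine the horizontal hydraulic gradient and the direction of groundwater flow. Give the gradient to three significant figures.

i ≈ 0.0734; groundwater flows toward the north-west

Pressure head at PZ-3: ψ = P/(ρg) = 784.2×1000 / (1000 × 9.81) = 79.94 m.
Total head at PZ-3: h = z + ψ = 230.98 + 79.94 = 310.92 m.
Total head at PZ-4: h = 316.35 m (water level in the piezometer is the total head).
Head difference: h(PZ-3) − h(PZ-4) = 310.92 − 316.35 = -5.43 m.
Hydraulic gradient: i = |Δh| / L = 5.43 / 74 = 0.0734.
Flow is from higher to lower head: from PZ-4 toward PZ-3, i.e. toward the north-west.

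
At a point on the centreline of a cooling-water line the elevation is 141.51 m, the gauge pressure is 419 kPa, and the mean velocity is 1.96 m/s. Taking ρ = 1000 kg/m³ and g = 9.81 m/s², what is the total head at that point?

Pressure head ψ = P/(ρg) = 419×1000 / (1000 × 9.81) = 42.71 m.
Velocity head = v²/(2g) = 1.96² / (2 × 9.81) = 0.196 m.
h = z + ψ + v²/(2g) = 141.51 + 42.71 + 0.196 = 184.42 m.

h ≈ 184.42 m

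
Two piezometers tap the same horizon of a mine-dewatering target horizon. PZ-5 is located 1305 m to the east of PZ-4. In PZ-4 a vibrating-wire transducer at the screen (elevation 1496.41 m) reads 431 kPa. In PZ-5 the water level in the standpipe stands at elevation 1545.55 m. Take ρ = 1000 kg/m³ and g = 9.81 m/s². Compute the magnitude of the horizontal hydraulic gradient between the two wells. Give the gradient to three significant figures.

Pressure head at PZ-4: ψ = P/(ρg) = 431×1000 / (1000 × 9.81) = 43.93 m.
Total head at PZ-4: h = z + ψ = 1496.41 + 43.93 = 1540.34 m.
Total head at PZ-5: h = 1545.55 m (water level in the piezometer is the total head).
Head difference: h(PZ-4) − h(PZ-5) = 1540.34 − 1545.55 = -5.21 m.
Hydraulic gradient: i = |Δh| / L = 5.21 / 1305 = 0.00399.

i ≈ 0.00399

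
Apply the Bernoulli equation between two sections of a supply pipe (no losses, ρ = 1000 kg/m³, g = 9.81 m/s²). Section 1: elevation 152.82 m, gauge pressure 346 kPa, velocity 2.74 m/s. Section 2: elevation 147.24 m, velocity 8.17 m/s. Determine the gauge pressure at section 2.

P₂ ≈ 371 kPa

Pressure head at 1: ψ₁ = P₁/(ρg) = 346×1000 / (1000 × 9.81) = 35.27 m.
Velocity heads: v₁²/2g = 2.74²/19.62 = 0.383 m; v₂²/2g = 8.17²/19.62 = 3.402 m.
Total head H = z₁ + ψ₁ + v₁²/2g = 152.82 + 35.27 + 0.383 = 188.47 m.
ψ₂ = H − z₂ − v₂²/2g = 188.47 − 147.24 − 3.402 = 37.83 m.
P₂ = ρgψ₂ = 1000 × 9.81 × 37.83 ≈ 371 kPa.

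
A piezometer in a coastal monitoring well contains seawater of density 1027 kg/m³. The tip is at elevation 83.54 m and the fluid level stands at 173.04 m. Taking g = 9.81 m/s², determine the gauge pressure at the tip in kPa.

Pressure head ψ = h − z = 173.04 − 83.54 = 89.50 m.
P = ρgψ = 1027 × 9.81 × 89.50 = 901701 Pa ≈ 902 kPa.

P ≈ 902 kPa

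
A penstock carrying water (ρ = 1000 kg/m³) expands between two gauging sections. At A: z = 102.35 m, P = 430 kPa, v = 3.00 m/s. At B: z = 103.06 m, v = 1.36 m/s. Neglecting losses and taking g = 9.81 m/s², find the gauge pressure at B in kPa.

Pressure head at A: ψ₁ = P₁/(ρg) = 430×1000 / (1000 × 9.81) = 43.83 m.
Velocity heads: v₁²/2g = 3.00²/19.62 = 0.459 m; v₂²/2g = 1.36²/19.62 = 0.094 m.
Total head H = z₁ + ψ₁ + v₁²/2g = 102.35 + 43.83 + 0.459 = 146.64 m.
ψ₂ = H − z₂ − v₂²/2g = 146.64 − 103.06 − 0.094 = 43.49 m.
P₂ = ρgψ₂ = 1000 × 9.81 × 43.49 ≈ 427 kPa.

P₂ ≈ 427 kPa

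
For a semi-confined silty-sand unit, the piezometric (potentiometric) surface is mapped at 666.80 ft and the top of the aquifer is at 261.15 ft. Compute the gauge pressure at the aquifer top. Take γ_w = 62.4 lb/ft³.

P ≈ 176 psi

Pressure head at the aquifer top: ψ = h − z = 666.80 − 261.15 = 405.65 ft.
P = γψ/144 = 62.4 × 405.65 / 144 = 176 psi.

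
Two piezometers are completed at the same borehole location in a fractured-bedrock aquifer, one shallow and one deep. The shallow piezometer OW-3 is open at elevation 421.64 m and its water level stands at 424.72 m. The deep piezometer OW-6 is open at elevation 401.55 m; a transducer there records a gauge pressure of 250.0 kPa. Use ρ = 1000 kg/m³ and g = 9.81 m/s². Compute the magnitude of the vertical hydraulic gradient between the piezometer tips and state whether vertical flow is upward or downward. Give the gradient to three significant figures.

Total head at OW-3: h = 424.72 m (water level in the standpipe).
Pressure head at OW-6: ψ = P/(ρg) = 250.0×1000 / (1000 × 9.81) = 25.48 m.
Total head at OW-6: h = z + ψ = 401.55 + 25.48 = 427.03 m.
Δh = h(OW-3) − h(OW-6) = 424.72 − 427.03 = -2.31 m.
Vertical separation Δz = 421.64 − 401.55 = 20.09 m.
|i_v| = |Δh| / Δz = 2.31 / 20.09 = 0.115.
Head is higher in the deep piezometer, so vertical flow is upward (discharge condition).

|i_v| ≈ 0.115; vertical flow is upward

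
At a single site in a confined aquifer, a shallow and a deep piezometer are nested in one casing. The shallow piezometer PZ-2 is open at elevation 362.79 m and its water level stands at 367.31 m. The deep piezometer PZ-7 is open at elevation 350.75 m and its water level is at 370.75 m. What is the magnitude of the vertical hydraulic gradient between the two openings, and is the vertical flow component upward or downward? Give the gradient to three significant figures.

Total head at PZ-2: h = 367.31 m (water level in the standpipe).
Total head at PZ-7: h = 370.75 m.
Δh = h(PZ-2) − h(PZ-7) = 367.31 − 370.75 = -3.44 m.
Vertical separation Δz = 362.79 − 350.75 = 12.04 m.
|i_v| = |Δh| / Δz = 3.44 / 12.04 = 0.286.
Head is higher in the deep piezometer, so vertical flow is upward (discharge condition).

|i_v| ≈ 0.286; vertical flow is upward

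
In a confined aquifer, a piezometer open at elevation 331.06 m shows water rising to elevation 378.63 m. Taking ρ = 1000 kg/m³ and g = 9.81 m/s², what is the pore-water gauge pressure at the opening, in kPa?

P ≈ 467 kPa

Pressure head ψ = h − z = 378.63 − 331.06 = 47.57 m.
P = ρgψ = 1000 × 9.81 × 47.57 = 466662 Pa ≈ 467 kPa.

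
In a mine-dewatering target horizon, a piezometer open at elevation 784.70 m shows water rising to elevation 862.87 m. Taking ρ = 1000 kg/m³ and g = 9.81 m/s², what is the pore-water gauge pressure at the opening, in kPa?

P ≈ 767 kPa

Pressure head ψ = h − z = 862.87 − 784.70 = 78.17 m.
P = ρgψ = 1000 × 9.81 × 78.17 = 766848 Pa ≈ 767 kPa.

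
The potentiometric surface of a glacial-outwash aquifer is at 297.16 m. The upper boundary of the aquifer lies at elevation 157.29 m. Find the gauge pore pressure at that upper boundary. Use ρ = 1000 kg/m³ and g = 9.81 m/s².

Pressure head at the aquifer top: ψ = h − z = 297.16 − 157.29 = 139.87 m.
P = ρgψ = 1000 × 9.81 × 139.87 = 1372125 Pa ≈ 1370 kPa.

P ≈ 1370 kPa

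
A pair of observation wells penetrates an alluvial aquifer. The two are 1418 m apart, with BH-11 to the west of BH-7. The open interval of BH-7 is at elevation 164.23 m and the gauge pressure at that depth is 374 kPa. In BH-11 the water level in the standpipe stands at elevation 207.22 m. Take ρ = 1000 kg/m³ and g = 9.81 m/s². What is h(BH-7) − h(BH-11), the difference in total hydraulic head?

Pressure head at BH-7: ψ = P/(ρg) = 374×1000 / (1000 × 9.81) = 38.12 m.
Total head at BH-7: h = z + ψ = 164.23 + 38.12 = 202.35 m.
Total head at BH-11: h = 207.22 m (water level in the piezometer is the total head).
Head difference: h(BH-7) − h(BH-11) = 202.35 − 207.22 = -4.87 m.

Δh ≈ -4.87 m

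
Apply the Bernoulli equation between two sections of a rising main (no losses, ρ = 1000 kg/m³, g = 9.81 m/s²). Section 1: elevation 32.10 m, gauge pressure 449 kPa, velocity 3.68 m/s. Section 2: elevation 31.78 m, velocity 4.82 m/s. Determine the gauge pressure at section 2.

P₂ ≈ 447 kPa

Pressure head at 1: ψ₁ = P₁/(ρg) = 449×1000 / (1000 × 9.81) = 45.77 m.
Velocity heads: v₁²/2g = 3.68²/19.62 = 0.690 m; v₂²/2g = 4.82²/19.62 = 1.184 m.
Total head H = z₁ + ψ₁ + v₁²/2g = 32.10 + 45.77 + 0.690 = 78.56 m.
ψ₂ = H − z₂ − v₂²/2g = 78.56 − 31.78 − 1.184 = 45.60 m.
P₂ = ρgψ₂ = 1000 × 9.81 × 45.60 ≈ 447 kPa.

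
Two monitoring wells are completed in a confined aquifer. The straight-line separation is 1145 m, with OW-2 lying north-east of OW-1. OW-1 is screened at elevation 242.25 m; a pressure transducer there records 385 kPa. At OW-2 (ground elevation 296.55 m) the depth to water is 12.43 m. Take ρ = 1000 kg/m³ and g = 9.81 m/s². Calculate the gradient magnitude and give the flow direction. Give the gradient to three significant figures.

Pressure head at OW-1: ψ = P/(ρg) = 385×1000 / (1000 × 9.81) = 39.25 m.
Total head at OW-1: h = z + ψ = 242.25 + 39.25 = 281.50 m.
Total head at OW-2: h = 296.55 − 12.43 = 284.12 m.
Head difference: h(OW-1) − h(OW-2) = 281.50 − 284.12 = -2.62 m.
Hydraulic gradient: i = |Δh| / L = 2.62 / 1145 = 0.00229.
Flow is from higher to lower head: from OW-2 toward OW-1, i.e. toward the south-west.

i ≈ 0.00229; groundwater flows toward the south-west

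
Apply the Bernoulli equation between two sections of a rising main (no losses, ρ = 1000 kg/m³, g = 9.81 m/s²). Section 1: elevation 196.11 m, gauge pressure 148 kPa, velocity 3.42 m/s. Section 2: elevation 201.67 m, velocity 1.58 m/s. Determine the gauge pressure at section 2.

Pressure head at 1: ψ₁ = P₁/(ρg) = 148×1000 / (1000 × 9.81) = 15.09 m.
Velocity heads: v₁²/2g = 3.42²/19.62 = 0.596 m; v₂²/2g = 1.58²/19.62 = 0.127 m.
Total head H = z₁ + ψ₁ + v₁²/2g = 196.11 + 15.09 + 0.596 = 211.80 m.
ψ₂ = H − z₂ − v₂²/2g = 211.80 − 201.67 − 0.127 = 10.00 m.
P₂ = ρgψ₂ = 1000 × 9.81 × 10.00 ≈ 98.1 kPa.

P₂ ≈ 98.1 kPa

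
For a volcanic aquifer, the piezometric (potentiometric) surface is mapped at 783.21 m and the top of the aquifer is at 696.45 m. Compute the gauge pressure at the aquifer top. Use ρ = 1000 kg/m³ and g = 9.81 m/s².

Pressure head at the aquifer top: ψ = h − z = 783.21 − 696.45 = 86.76 m.
P = ρgψ = 1000 × 9.81 × 86.76 = 851116 Pa ≈ 851 kPa.

P ≈ 851 kPa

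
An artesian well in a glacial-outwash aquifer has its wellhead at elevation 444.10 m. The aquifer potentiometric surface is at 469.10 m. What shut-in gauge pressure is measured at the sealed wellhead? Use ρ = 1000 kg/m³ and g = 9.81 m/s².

P ≈ 245 kPa

Head above the cap: Δh = 469.10 − 444.10 = 25.00 m.
P = ρgΔh = 1000 × 9.81 × 25.00 = 245250 Pa ≈ 245 kPa.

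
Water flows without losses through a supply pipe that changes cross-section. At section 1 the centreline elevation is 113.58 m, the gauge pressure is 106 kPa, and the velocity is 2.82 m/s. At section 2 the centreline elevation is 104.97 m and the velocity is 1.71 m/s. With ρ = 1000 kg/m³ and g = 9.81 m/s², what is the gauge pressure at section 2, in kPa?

P₂ ≈ 193 kPa

Pressure head at 1: ψ₁ = P₁/(ρg) = 106×1000 / (1000 × 9.81) = 10.81 m.
Velocity heads: v₁²/2g = 2.82²/19.62 = 0.405 m; v₂²/2g = 1.71²/19.62 = 0.149 m.
Total head H = z₁ + ψ₁ + v₁²/2g = 113.58 + 10.81 + 0.405 = 124.80 m.
ψ₂ = H − z₂ − v₂²/2g = 124.80 − 104.97 − 0.149 = 19.68 m.
P₂ = ρgψ₂ = 1000 × 9.81 × 19.68 ≈ 193 kPa.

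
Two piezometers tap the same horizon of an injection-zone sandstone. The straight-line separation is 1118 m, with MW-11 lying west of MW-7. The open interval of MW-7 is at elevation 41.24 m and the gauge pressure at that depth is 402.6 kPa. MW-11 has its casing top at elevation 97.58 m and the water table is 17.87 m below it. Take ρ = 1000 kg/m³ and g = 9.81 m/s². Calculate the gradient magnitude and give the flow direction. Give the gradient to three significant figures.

i ≈ 0.00230; groundwater flows toward the west

Pressure head at MW-7: ψ = P/(ρg) = 402.6×1000 / (1000 × 9.81) = 41.04 m.
Total head at MW-7: h = z + ψ = 41.24 + 41.04 = 82.28 m.
Total head at MW-11: h = 97.58 − 17.87 = 79.71 m.
Head difference: h(MW-7) − h(MW-11) = 82.28 − 79.71 = 2.57 m.
Hydraulic gradient: i = |Δh| / L = 2.57 / 1118 = 0.00230.
Flow is from higher to lower head: from MW-7 toward MW-11, i.e. toward the west.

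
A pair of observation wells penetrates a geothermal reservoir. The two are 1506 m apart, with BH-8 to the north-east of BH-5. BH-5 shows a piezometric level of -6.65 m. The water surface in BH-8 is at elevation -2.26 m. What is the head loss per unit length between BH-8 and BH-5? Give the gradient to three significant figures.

Total head at BH-5: h = -6.65 m (water level in the piezometer is the total head).
Total head at BH-8: h = -2.26 m (water level in the piezometer is the total head).
Head difference: h(BH-5) − h(BH-8) = -6.65 − (-2.26) = -4.39 m.
Hydraulic gradient: i = |Δh| / L = 4.39 / 1506 = 0.00292.

i ≈ 0.00292 m/m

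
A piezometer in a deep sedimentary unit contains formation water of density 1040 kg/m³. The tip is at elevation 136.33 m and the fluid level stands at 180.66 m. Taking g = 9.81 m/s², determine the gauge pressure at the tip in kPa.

Pressure head ψ = h − z = 180.66 − 136.33 = 44.33 m.
P = ρgψ = 1040 × 9.81 × 44.33 = 452272 Pa ≈ 452 kPa.

P ≈ 452 kPa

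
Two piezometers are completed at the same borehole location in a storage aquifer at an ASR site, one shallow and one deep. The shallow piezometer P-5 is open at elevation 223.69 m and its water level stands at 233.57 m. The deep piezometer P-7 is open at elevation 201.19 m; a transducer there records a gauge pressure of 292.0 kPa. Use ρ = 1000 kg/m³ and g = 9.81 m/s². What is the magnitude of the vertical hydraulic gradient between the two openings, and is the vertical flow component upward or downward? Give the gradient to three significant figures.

Total head at P-5: h = 233.57 m (water level in the standpipe).
Pressure head at P-7: ψ = P/(ρg) = 292.0×1000 / (1000 × 9.81) = 29.77 m.
Total head at P-7: h = z + ψ = 201.19 + 29.77 = 230.96 m.
Δh = h(P-5) − h(P-7) = 233.57 − 230.96 = 2.61 m.
Vertical separation Δz = 223.69 − 201.19 = 22.50 m.
|i_v| = |Δh| / Δz = 2.61 / 22.50 = 0.116.
Head is higher in the shallow piezometer, so vertical flow is downward (recharge condition).

|i_v| ≈ 0.116; vertical flow is downward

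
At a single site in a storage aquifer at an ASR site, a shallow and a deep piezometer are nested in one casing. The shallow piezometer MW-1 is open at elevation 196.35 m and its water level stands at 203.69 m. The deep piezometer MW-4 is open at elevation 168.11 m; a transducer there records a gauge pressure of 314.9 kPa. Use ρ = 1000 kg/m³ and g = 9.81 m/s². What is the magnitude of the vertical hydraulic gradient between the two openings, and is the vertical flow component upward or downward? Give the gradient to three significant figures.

Total head at MW-1: h = 203.69 m (water level in the standpipe).
Pressure head at MW-4: ψ = P/(ρg) = 314.9×1000 / (1000 × 9.81) = 32.10 m.
Total head at MW-4: h = z + ψ = 168.11 + 32.10 = 200.21 m.
Δh = h(MW-1) − h(MW-4) = 203.69 − 200.21 = 3.48 m.
Vertical separation Δz = 196.35 − 168.11 = 28.24 m.
|i_v| = |Δh| / Δz = 3.48 / 28.24 = 0.123.
Head is higher in the shallow piezometer, so vertical flow is downward (recharge condition).

|i_v| ≈ 0.123; vertical flow is downward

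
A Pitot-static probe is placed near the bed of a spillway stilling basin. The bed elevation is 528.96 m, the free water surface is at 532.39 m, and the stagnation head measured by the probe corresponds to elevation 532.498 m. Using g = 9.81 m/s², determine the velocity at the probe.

v ≈ 1.46 m/s

Near the bed, under hydrostatic conditions, the piezometric head (z + ψ) equals the free-surface elevation, 532.39 m.
Velocity head = total − piezometric = 532.498 − 532.39 = 0.108 m.
v = √(2g·h_v) = √(2 × 9.81 × 0.108) = 1.46 m/s.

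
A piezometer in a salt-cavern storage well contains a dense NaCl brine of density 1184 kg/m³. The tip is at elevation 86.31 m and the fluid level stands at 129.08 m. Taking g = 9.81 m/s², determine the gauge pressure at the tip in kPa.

P ≈ 497 kPa

Pressure head ψ = h − z = 129.08 − 86.31 = 42.77 m.
P = ρgψ = 1184 × 9.81 × 42.77 = 496775 Pa ≈ 497 kPa.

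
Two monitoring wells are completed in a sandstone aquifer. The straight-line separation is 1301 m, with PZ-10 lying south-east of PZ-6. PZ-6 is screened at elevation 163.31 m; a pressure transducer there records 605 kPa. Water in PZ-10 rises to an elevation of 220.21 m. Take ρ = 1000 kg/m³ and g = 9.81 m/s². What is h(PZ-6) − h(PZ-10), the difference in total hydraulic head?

Pressure head at PZ-6: ψ = P/(ρg) = 605×1000 / (1000 × 9.81) = 61.67 m.
Total head at PZ-6: h = z + ψ = 163.31 + 61.67 = 224.98 m.
Total head at PZ-10: h = 220.21 m (water level in the piezometer is the total head).
Head difference: h(PZ-6) − h(PZ-10) = 224.98 − 220.21 = 4.77 m.

Δh ≈ 4.77 m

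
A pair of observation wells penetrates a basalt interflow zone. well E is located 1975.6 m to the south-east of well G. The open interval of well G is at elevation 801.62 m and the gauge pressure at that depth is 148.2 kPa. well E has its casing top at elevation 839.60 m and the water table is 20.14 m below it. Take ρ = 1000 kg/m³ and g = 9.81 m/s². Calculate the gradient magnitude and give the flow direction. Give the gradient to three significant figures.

Pressure head at well G: ψ = P/(ρg) = 148.2×1000 / (1000 × 9.81) = 15.11 m.
Total head at well G: h = z + ψ = 801.62 + 15.11 = 816.73 m.
Total head at well E: h = 839.60 − 20.14 = 819.46 m.
Head difference: h(well G) − h(well E) = 816.73 − 819.46 = -2.73 m.
Hydraulic gradient: i = |Δh| / L = 2.73 / 1975.6 = 0.00138.
Flow is from higher to lower head: from well E toward well G, i.e. toward the north-west.

i ≈ 0.00138; groundwater flows toward the north-west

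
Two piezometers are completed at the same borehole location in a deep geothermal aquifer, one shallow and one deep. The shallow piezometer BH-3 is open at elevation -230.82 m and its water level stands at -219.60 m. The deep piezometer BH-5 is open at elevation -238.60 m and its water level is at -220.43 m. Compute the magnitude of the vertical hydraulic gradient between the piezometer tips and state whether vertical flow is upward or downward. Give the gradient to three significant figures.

|i_v| ≈ 0.107; vertical flow is downward

Total head at BH-3: h = -219.60 m (water level in the standpipe).
Total head at BH-5: h = -220.43 m.
Δh = h(BH-3) − h(BH-5) = -219.60 − (-220.43) = 0.83 m.
Vertical separation Δz = -230.82 − (-238.60) = 7.78 m.
|i_v| = |Δh| / Δz = 0.83 / 7.78 = 0.107.
Head is higher in the shallow piezometer, so vertical flow is downward (recharge condition).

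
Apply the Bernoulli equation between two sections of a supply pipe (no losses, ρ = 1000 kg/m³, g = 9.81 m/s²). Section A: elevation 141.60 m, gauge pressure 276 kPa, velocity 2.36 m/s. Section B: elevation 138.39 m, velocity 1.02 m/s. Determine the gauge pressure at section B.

Pressure head at A: ψ₁ = P₁/(ρg) = 276×1000 / (1000 × 9.81) = 28.13 m.
Velocity heads: v₁²/2g = 2.36²/19.62 = 0.284 m; v₂²/2g = 1.02²/19.62 = 0.053 m.
Total head H = z₁ + ψ₁ + v₁²/2g = 141.60 + 28.13 + 0.284 = 170.01 m.
ψ₂ = H − z₂ − v₂²/2g = 170.01 − 138.39 − 0.053 = 31.57 m.
P₂ = ρgψ₂ = 1000 × 9.81 × 31.57 ≈ 310 kPa.

P₂ ≈ 310 kPa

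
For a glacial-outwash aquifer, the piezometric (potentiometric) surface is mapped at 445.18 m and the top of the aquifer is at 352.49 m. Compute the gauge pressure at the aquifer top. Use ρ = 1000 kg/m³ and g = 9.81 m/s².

P ≈ 909 kPa

Pressure head at the aquifer top: ψ = h − z = 445.18 − 352.49 = 92.69 m.
P = ρgψ = 1000 × 9.81 × 92.69 = 909289 Pa ≈ 909 kPa.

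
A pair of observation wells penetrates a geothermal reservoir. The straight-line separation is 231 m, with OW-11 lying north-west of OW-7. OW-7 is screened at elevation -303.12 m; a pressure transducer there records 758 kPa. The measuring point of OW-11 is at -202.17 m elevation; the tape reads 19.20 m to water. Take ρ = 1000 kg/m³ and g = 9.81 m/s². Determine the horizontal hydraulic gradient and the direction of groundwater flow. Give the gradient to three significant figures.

i ≈ 0.0194; groundwater flows toward the south-east

Pressure head at OW-7: ψ = P/(ρg) = 758×1000 / (1000 × 9.81) = 77.27 m.
Total head at OW-7: h = z + ψ = -303.12 + 77.27 = -225.85 m.
Total head at OW-11: h = -202.17 − 19.20 = -221.37 m.
Head difference: h(OW-7) − h(OW-11) = -225.85 − (-221.37) = -4.48 m.
Hydraulic gradient: i = |Δh| / L = 4.48 / 231 = 0.0194.
Flow is from higher to lower head: from OW-11 toward OW-7, i.e. toward the south-east.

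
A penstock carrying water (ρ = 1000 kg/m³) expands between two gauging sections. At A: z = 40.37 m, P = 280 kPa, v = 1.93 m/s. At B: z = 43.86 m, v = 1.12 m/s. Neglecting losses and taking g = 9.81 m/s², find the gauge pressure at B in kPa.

Pressure head at A: ψ₁ = P₁/(ρg) = 280×1000 / (1000 × 9.81) = 28.54 m.
Velocity heads: v₁²/2g = 1.93²/19.62 = 0.190 m; v₂²/2g = 1.12²/19.62 = 0.064 m.
Total head H = z₁ + ψ₁ + v₁²/2g = 40.37 + 28.54 + 0.190 = 69.10 m.
ψ₂ = H − z₂ − v₂²/2g = 69.10 − 43.86 − 0.064 = 25.18 m.
P₂ = ρgψ₂ = 1000 × 9.81 × 25.18 ≈ 247 kPa.

P₂ ≈ 247 kPa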